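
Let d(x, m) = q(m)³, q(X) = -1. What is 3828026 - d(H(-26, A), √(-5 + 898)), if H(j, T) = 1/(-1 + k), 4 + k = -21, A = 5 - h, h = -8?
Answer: 3828027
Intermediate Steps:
A = 13 (A = 5 - 1*(-8) = 5 + 8 = 13)
k = -25 (k = -4 - 21 = -25)
H(j, T) = -1/26 (H(j, T) = 1/(-1 - 25) = 1/(-26) = -1/26)
d(x, m) = -1 (d(x, m) = (-1)³ = -1)
3828026 - d(H(-26, A), √(-5 + 898)) = 3828026 - 1*(-1) = 3828026 + 1 = 3828027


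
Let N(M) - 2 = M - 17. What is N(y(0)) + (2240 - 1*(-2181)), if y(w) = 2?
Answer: 4408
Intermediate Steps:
N(M) = -15 + M (N(M) = 2 + (M - 17) = 2 + (-17 + M) = -15 + M)
N(y(0)) + (2240 - 1*(-2181)) = (-15 + 2) + (2240 - 1*(-2181)) = -13 + (2240 + 2181) = -13 + 4421 = 4408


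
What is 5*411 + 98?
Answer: 2153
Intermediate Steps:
5*411 + 98 = 2055 + 98 = 2153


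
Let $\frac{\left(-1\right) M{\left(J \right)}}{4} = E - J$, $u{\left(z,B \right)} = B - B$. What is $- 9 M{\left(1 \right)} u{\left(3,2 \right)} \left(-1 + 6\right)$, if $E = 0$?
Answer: $0$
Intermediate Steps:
$u{\left(z,B \right)} = 0$
$M{\left(J \right)} = 4 J$ ($M{\left(J \right)} = - 4 \left(0 - J\right) = - 4 \left(- J\right) = 4 J$)
$- 9 M{\left(1 \right)} u{\left(3,2 \right)} \left(-1 + 6\right) = - 9 \cdot 4 \cdot 1 \cdot 0 \left(-1 + 6\right) = \left(-9\right) 4 \cdot 0 \cdot 5 = \left(-36\right) 0 = 0$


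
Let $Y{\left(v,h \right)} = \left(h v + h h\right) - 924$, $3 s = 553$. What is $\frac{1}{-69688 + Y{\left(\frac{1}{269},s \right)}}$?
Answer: $- \frac{2421}{88687372} \approx -2.7298 \cdot 10^{-5}$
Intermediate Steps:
$s = \frac{553}{3}$ ($s = \frac{1}{3} \cdot 553 = \frac{553}{3} \approx 184.33$)
$Y{\left(v,h \right)} = -924 + h^{2} + h v$ ($Y{\left(v,h \right)} = \left(h v + h^{2}\right) - 924 = \left(h^{2} + h v\right) - 924 = -924 + h^{2} + h v$)
$\frac{1}{-69688 + Y{\left(\frac{1}{269},s \right)}} = \frac{1}{-69688 + \left(-924 + \left(\frac{553}{3}\right)^{2} + \frac{553}{3 \cdot 269}\right)} = \frac{1}{-69688 + \left(-924 + \frac{305809}{9} + \frac{553}{3} \cdot \frac{1}{269}\right)} = \frac{1}{-69688 + \left(-924 + \frac{305809}{9} + \frac{553}{807}\right)} = \frac{1}{-69688 + \frac{80027276}{2421}} = \frac{1}{- \frac{88687372}{2421}} = - \frac{2421}{88687372}$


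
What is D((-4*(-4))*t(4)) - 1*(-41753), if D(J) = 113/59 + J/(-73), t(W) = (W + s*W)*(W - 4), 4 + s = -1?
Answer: 2463540/59 ≈ 41755.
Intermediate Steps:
s = -5 (s = -4 - 1 = -5)
t(W) = -4*W*(-4 + W) (t(W) = (W - 5*W)*(W - 4) = (-4*W)*(-4 + W) = -4*W*(-4 + W))
D(J) = 113/59 - J/73 (D(J) = 113*(1/59) + J*(-1/73) = 113/59 - J/73)
D((-4*(-4))*t(4)) - 1*(-41753) = (113/59 - (-4*(-4))*4*4*(4 - 1*4)/73) - 1*(-41753) = (113/59 - 16*4*4*(4 - 4)/73) + 41753 = (113/59 - 16*4*4*0/73) + 41753 = (113/59 - 16*0/73) + 41753 = (113/59 - 1/73*0) + 41753 = (113/59 + 0) + 41753 = 113/59 + 41753 = 2463540/59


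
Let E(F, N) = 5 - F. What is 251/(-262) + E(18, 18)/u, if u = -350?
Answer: -21111/22925 ≈ -0.92087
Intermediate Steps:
251/(-262) + E(18, 18)/u = 251/(-262) + (5 - 1*18)/(-350) = 251*(-1/262) + (5 - 18)*(-1/350) = -251/262 - 13*(-1/350) = -251/262 + 13/350 = -21111/22925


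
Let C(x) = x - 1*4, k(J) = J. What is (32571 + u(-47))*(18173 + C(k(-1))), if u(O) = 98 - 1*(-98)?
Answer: 595310856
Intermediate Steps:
u(O) = 196 (u(O) = 98 + 98 = 196)
C(x) = -4 + x (C(x) = x - 4 = -4 + x)
(32571 + u(-47))*(18173 + C(k(-1))) = (32571 + 196)*(18173 + (-4 - 1)) = 32767*(18173 - 5) = 32767*18168 = 595310856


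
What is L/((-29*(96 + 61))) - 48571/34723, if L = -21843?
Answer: 537310726/158093819 ≈ 3.3987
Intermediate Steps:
L/((-29*(96 + 61))) - 48571/34723 = -21843*(-1/(29*(96 + 61))) - 48571/34723 = -21843/((-29*157)) - 48571*1/34723 = -21843/(-4553) - 48571/34723 = -21843*(-1/4553) - 48571/34723 = 21843/4553 - 48571/34723 = 537310726/158093819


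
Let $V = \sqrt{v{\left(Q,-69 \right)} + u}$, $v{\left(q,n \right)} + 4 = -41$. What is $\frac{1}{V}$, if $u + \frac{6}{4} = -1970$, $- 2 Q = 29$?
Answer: $- \frac{i \sqrt{8066}}{4033} \approx - 0.022269 i$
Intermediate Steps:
$Q = - \frac{29}{2}$ ($Q = \left(- \frac{1}{2}\right) 29 = - \frac{29}{2} \approx -14.5$)
$v{\left(q,n \right)} = -45$ ($v{\left(q,n \right)} = -4 - 41 = -45$)
$u = - \frac{3943}{2}$ ($u = - \frac{3}{2} - 1970 = - \frac{3943}{2} \approx -1971.5$)
$V = \frac{i \sqrt{8066}}{2}$ ($V = \sqrt{-45 - \frac{3943}{2}} = \sqrt{- \frac{4033}{2}} = \frac{i \sqrt{8066}}{2} \approx 44.905 i$)
$\frac{1}{V} = \frac{1}{\frac{1}{2} i \sqrt{8066}} = - \frac{i \sqrt{8066}}{4033}$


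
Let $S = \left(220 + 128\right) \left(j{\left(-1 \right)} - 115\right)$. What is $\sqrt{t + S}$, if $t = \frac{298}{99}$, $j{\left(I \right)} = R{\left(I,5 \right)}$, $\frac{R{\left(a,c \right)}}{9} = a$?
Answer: $\frac{5 i \sqrt{1879570}}{33} \approx 207.72 i$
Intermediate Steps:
$R{\left(a,c \right)} = 9 a$
$j{\left(I \right)} = 9 I$
$t = \frac{298}{99}$ ($t = 298 \cdot \frac{1}{99} = \frac{298}{99} \approx 3.0101$)
$S = -43152$ ($S = \left(220 + 128\right) \left(9 \left(-1\right) - 115\right) = 348 \left(-9 - 115\right) = 348 \left(-124\right) = -43152$)
$\sqrt{t + S} = \sqrt{\frac{298}{99} - 43152} = \sqrt{- \frac{4271750}{99}} = \frac{5 i \sqrt{1879570}}{33}$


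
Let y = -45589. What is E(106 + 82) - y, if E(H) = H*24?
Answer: 50101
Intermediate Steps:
E(H) = 24*H
E(106 + 82) - y = 24*(106 + 82) - 1*(-45589) = 24*188 + 45589 = 4512 + 45589 = 50101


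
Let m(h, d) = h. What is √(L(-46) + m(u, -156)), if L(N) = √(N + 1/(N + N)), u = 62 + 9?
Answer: √(150236 + 46*I*√97359)/46 ≈ 8.4357 + 0.40205*I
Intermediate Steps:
u = 71
L(N) = √(N + 1/(2*N))
√(L(-46) + m(u, -156)) = √(√(2/(-46) + 4*(-46))/2 + 71) = √(√(2*(-1/46) - 184)/2 + 71) = √(√(-1/23 - 184)/2 + 71) = √(√(-4233/23)/2 + 71) = √((I*√97359/23)/2 + 71) = √(I*√97359/46 + 71) = √(71 + I*√97359/46)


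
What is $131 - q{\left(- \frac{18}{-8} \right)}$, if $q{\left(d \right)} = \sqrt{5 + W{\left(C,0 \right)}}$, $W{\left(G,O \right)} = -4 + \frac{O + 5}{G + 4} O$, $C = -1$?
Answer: $130$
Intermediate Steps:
$W{\left(G,O \right)} = -4 + \frac{O \left(5 + O\right)}{4 + G}$ ($W{\left(G,O \right)} = -4 + \frac{5 + O}{4 + G} O = -4 + \frac{O \left(5 + O\right)}{4 + G}$)
$q{\left(d \right)} = 1$ ($q{\left(d \right)} = \sqrt{5 + \frac{-16 + 0^{2} - -4 + 5 \cdot 0}{4 - 1}} = \sqrt{5 + \frac{-16 + 0 + 4 + 0}{3}} = \sqrt{5 + \frac{1}{3} \left(-12\right)} = \sqrt{5 - 4} = \sqrt{1} = 1$)
$131 - q{\left(- \frac{18}{-8} \right)} = 131 - 1 = 130$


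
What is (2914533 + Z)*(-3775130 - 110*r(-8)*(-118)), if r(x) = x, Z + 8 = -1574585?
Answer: -5197587061800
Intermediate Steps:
Z = -1574593 (Z = -8 - 1574585 = -1574593)
(2914533 + Z)*(-3775130 - 110*r(-8)*(-118)) = (2914533 - 1574593)*(-3775130 - 110*(-8)*(-118)) = 1339940*(-3775130 + 880*(-118)) = 1339940*(-3775130 - 103840) = 1339940*(-3878970) = -5197587061800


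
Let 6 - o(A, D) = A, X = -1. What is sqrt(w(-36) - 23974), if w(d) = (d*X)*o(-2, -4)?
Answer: I*sqrt(23686) ≈ 153.9*I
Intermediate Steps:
o(A, D) = 6 - A
w(d) = -8*d (w(d) = (d*(-1))*(6 - 1*(-2)) = (-d)*(6 + 2) = -d*8 = -8*d)
sqrt(w(-36) - 23974) = sqrt(-8*(-36) - 23974) = sqrt(288 - 23974) = sqrt(-23686) = I*sqrt(23686)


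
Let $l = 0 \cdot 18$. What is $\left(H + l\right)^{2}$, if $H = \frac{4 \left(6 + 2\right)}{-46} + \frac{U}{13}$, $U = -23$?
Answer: $\frac{543169}{89401} \approx 6.0756$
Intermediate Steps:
$H = - \frac{737}{299}$ ($H = \frac{4 \left(6 + 2\right)}{-46} - \frac{23}{13} = 4 \cdot 8 \left(- \frac{1}{46}\right) - \frac{23}{13} = 32 \left(- \frac{1}{46}\right) - \frac{23}{13} = - \frac{16}{23} - \frac{23}{13} = - \frac{737}{299} \approx -2.4649$)
$l = 0$
$\left(H + l\right)^{2} = \left(- \frac{737}{299} + 0\right)^{2} = \left(- \frac{737}{299}\right)^{2} = \frac{543169}{89401}$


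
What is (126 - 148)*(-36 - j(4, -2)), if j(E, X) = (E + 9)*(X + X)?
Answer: -352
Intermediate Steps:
j(E, X) = 2*X*(9 + E) (j(E, X) = (9 + E)*(2*X) = 2*X*(9 + E))
(126 - 148)*(-36 - j(4, -2)) = (126 - 148)*(-36 - 2*(-2)*(9 + 4)) = -22*(-36 - 2*(-2)*13) = -22*(-36 - 1*(-52)) = -22*(-36 + 52) = -22*16 = -352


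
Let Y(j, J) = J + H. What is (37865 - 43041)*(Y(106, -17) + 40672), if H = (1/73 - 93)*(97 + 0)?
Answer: -11953345704/73 ≈ -1.6374e+8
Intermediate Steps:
H = -658436/73 (H = (1/73 - 93)*97 = -6788/73*97 = -658436/73 ≈ -9019.7)
Y(j, J) = -658436/73 + J (Y(j, J) = J - 658436/73 = -658436/73 + J)
(37865 - 43041)*(Y(106, -17) + 40672) = (37865 - 43041)*((-658436/73 - 17) + 40672) = -5176*(-659677/73 + 40672) = -5176*2309379/73 = -11953345704/73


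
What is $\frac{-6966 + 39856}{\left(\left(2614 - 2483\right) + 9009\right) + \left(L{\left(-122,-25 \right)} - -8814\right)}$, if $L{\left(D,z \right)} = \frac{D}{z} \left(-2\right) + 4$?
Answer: $\frac{411125}{224353} \approx 1.8325$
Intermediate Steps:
$L{\left(D,z \right)} = 4 - \frac{2 D}{z}$ ($L{\left(D,z \right)} = - \frac{2 D}{z} + 4 = 4 - \frac{2 D}{z}$)
$\frac{-6966 + 39856}{\left(\left(2614 - 2483\right) + 9009\right) + \left(L{\left(-122,-25 \right)} - -8814\right)} = \frac{-6966 + 39856}{\left(\left(2614 - 2483\right) + 9009\right) + \left(\left(4 - - \frac{244}{-25}\right) - -8814\right)} = \frac{32890}{\left(131 + 9009\right) + \left(\left(4 - \left(-244\right) \left(- \frac{1}{25}\right)\right) + 8814\right)} = \frac{32890}{9140 + \left(\left(4 - \frac{244}{25}\right) + 8814\right)} = \frac{32890}{9140 + \left(- \frac{144}{25} + 8814\right)} = \frac{32890}{9140 + \frac{220206}{25}} = \frac{32890}{\frac{448706}{25}} = 32890 \cdot \frac{25}{448706} = \frac{411125}{224353}$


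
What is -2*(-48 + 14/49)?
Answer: 668/7 ≈ 95.429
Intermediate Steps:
-2*(-48 + 14/49) = -2*(-48 + 14*(1/49)) = -2*(-48 + 2/7) = -2*(-334/7) = 668/7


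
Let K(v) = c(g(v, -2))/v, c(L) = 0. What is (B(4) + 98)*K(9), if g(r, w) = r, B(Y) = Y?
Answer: 0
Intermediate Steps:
K(v) = 0 (K(v) = 0/v = 0)
(B(4) + 98)*K(9) = (4 + 98)*0 = 102*0 = 0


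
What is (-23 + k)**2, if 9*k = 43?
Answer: 26896/81 ≈ 332.05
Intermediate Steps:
k = 43/9 (k = (1/9)*43 = 43/9 ≈ 4.7778)
(-23 + k)**2 = (-23 + 43/9)**2 = (-164/9)**2 = 26896/81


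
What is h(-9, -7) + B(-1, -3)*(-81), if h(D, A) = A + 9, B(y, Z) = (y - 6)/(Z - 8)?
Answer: -545/11 ≈ -49.545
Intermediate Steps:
B(y, Z) = (-6 + y)/(-8 + Z)
h(D, A) = 9 + A
h(-9, -7) + B(-1, -3)*(-81) = (9 - 7) + ((-6 - 1)/(-8 - 3))*(-81) = 2 + (-7/(-11))*(-81) = 2 - 1/11*(-7)*(-81) = 2 + (7/11)*(-81) = 2 - 567/11 = -545/11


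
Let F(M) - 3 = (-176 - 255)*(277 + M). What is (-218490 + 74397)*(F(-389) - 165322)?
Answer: 16865653371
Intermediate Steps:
F(M) = -119384 - 431*M (F(M) = 3 + (-176 - 255)*(277 + M) = 3 - 431*(277 + M) = 3 + (-119387 - 431*M) = -119384 - 431*M)
(-218490 + 74397)*(F(-389) - 165322) = (-218490 + 74397)*((-119384 - 431*(-389)) - 165322) = -144093*((-119384 + 167659) - 165322) = -144093*(48275 - 165322) = -144093*(-117047) = 16865653371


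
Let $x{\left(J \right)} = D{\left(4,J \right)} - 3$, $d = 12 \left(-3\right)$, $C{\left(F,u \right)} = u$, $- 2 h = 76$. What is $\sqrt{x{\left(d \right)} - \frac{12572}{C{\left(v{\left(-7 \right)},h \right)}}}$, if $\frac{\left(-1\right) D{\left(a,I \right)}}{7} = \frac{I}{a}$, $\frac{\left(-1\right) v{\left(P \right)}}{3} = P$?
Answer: $\frac{\sqrt{141094}}{19} \approx 19.77$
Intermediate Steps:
$h = -38$ ($h = \left(- \frac{1}{2}\right) 76 = -38$)
$v{\left(P \right)} = - 3 P$
$d = -36$
$D{\left(a,I \right)} = - \frac{7 I}{a}$ ($D{\left(a,I \right)} = - 7 \frac{I}{a} = - \frac{7 I}{a}$)
$x{\left(J \right)} = -3 - \frac{7 J}{4}$ ($x{\left(J \right)} = - \frac{7 J}{4} - 3 = -3 - \frac{7 J}{4}$)
$\sqrt{x{\left(d \right)} - \frac{12572}{C{\left(v{\left(-7 \right)},h \right)}}} = \sqrt{\left(-3 - -63\right) - \frac{12572}{-38}} = \sqrt{\left(-3 + 63\right) - - \frac{6286}{19}} = \sqrt{60 + \frac{6286}{19}} = \sqrt{\frac{7426}{19}} = \frac{\sqrt{141094}}{19}$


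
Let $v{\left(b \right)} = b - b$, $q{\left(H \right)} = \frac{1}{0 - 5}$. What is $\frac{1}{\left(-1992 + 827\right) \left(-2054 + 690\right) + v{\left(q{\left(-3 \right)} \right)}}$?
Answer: $\frac{1}{1589060} \approx 6.293 \cdot 10^{-7}$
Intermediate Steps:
$q{\left(H \right)} = - \frac{1}{5}$ ($q{\left(H \right)} = \frac{1}{-5} = - \frac{1}{5}$)
$v{\left(b \right)} = 0$
$\frac{1}{\left(-1992 + 827\right) \left(-2054 + 690\right) + v{\left(q{\left(-3 \right)} \right)}} = \frac{1}{\left(-1992 + 827\right) \left(-2054 + 690\right) + 0} = \frac{1}{\left(-1165\right) \left(-1364\right) + 0} = \frac{1}{1589060 + 0} = \frac{1}{1589060}$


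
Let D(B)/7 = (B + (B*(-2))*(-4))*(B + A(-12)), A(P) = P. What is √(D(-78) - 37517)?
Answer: √404743 ≈ 636.19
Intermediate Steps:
D(B) = 63*B*(-12 + B) (D(B) = 7*((B + (B*(-2))*(-4))*(B - 12)) = 7*((B - 2*B*(-4))*(-12 + B)) = 7*((B + 8*B)*(-12 + B)) = 7*((9*B)*(-12 + B)) = 7*(9*B*(-12 + B)) = 63*B*(-12 + B))
√(D(-78) - 37517) = √(63*(-78)*(-12 - 78) - 37517) = √(63*(-78)*(-90) - 37517) = √(442260 - 37517) = √404743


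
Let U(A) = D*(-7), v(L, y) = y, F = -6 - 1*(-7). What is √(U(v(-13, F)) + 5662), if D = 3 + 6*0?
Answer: √5641 ≈ 75.107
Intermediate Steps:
D = 3 (D = 3 + 0 = 3)
F = 1 (F = -6 + 7 = 1)
U(A) = -21 (U(A) = 3*(-7) = -21)
√(U(v(-13, F)) + 5662) = √(-21 + 5662) = √5641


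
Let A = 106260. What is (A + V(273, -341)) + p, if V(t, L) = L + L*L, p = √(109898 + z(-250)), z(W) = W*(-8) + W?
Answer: 222200 + 4*√6978 ≈ 2.2253e+5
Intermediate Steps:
z(W) = -7*W (z(W) = -8*W + W = -7*W)
p = 4*√6978 (p = √(109898 - 7*(-250)) = √(109898 + 1750) = √111648 = 4*√6978 ≈ 334.14)
V(t, L) = L + L²
(A + V(273, -341)) + p = (106260 - 341*(1 - 341)) + 4*√6978 = (106260 - 341*(-340)) + 4*√6978 = (106260 + 115940) + 4*√6978 = 222200 + 4*√6978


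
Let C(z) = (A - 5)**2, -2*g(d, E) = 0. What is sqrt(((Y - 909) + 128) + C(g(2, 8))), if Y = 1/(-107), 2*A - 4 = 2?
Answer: 2*I*sqrt(2223995)/107 ≈ 27.875*I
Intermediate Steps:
A = 3 (A = 2 + (1/2)*2 = 2 + 1 = 3)
Y = -1/107 ≈ -0.0093458
g(d, E) = 0 (g(d, E) = -1/2*0 = 0)
C(z) = 4 (C(z) = (3 - 5)**2 = (-2)**2 = 4)
sqrt(((Y - 909) + 128) + C(g(2, 8))) = sqrt(((-1/107 - 909) + 128) + 4) = sqrt((-97264/107 + 128) + 4) = sqrt(-83568/107 + 4) = sqrt(-83140/107) = 2*I*sqrt(2223995)/107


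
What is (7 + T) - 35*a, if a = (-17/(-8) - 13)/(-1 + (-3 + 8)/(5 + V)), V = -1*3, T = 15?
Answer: 1103/4 ≈ 275.75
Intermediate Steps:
V = -3
a = -29/4 (a = (-17/(-8) - 13)/(-1 + (-3 + 8)/(5 - 3)) = (-17*(-⅛) - 13)/(-1 + 5/2) = (17/8 - 13)/(-1 + 5*(½)) = -87/(8*(-1 + 5/2)) = -87/(8*3/2) = -87/8*⅔ = -29/4 ≈ -7.2500)
(7 + T) - 35*a = (7 + 15) - 35*(-29/4) = 22 + 1015/4 = 1103/4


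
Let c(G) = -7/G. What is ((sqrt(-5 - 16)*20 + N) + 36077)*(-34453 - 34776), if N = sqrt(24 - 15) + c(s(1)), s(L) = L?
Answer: -2497297717 - 1384580*I*sqrt(21) ≈ -2.4973e+9 - 6.3449e+6*I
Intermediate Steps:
N = -4 (N = sqrt(24 - 15) - 7/1 = sqrt(9) - 7*1 = 3 - 7 = -4)
((sqrt(-5 - 16)*20 + N) + 36077)*(-34453 - 34776) = ((sqrt(-5 - 16)*20 - 4) + 36077)*(-34453 - 34776) = ((sqrt(-21)*20 - 4) + 36077)*(-69229) = (((I*sqrt(21))*20 - 4) + 36077)*(-69229) = ((20*I*sqrt(21) - 4) + 36077)*(-69229) = ((-4 + 20*I*sqrt(21)) + 36077)*(-69229) = (36073 + 20*I*sqrt(21))*(-69229) = -2497297717 - 1384580*I*sqrt(21)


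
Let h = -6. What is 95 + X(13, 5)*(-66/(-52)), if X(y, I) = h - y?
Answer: 1843/26 ≈ 70.885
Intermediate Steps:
X(y, I) = -6 - y
95 + X(13, 5)*(-66/(-52)) = 95 + (-6 - 1*13)*(-66/(-52)) = 95 + (-6 - 13)*(-66*(-1/52)) = 95 - 19*33/26 = 95 - 627/26 = 1843/26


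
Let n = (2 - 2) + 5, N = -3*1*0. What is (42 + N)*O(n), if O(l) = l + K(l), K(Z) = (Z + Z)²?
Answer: 4410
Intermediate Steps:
N = 0 (N = -3*0 = 0)
n = 5 (n = 0 + 5 = 5)
K(Z) = 4*Z² (K(Z) = (2*Z)² = 4*Z²)
O(l) = l + 4*l²
(42 + N)*O(n) = (42 + 0)*(5*(1 + 4*5)) = 42*(5*(1 + 20)) = 42*(5*21) = 42*105 = 4410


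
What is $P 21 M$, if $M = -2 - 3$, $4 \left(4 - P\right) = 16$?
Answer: $0$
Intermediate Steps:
$P = 0$ ($P = 4 - 4 = 0$)
$M = -5$
$P 21 M = 0 \cdot 21 \left(-5\right) = 0 \left(-5\right) = 0$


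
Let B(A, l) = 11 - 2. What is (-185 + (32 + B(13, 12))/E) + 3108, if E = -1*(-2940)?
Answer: 8593661/2940 ≈ 2923.0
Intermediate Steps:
B(A, l) = 9
E = 2940
(-185 + (32 + B(13, 12))/E) + 3108 = (-185 + (32 + 9)/2940) + 3108 = (-185 + 41*(1/2940)) + 3108 = (-185 + 41/2940) + 3108 = -543859/2940 + 3108 = 8593661/2940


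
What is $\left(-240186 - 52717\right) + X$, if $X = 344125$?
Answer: $51222$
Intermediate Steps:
$\left(-240186 - 52717\right) + X = \left(-240186 - 52717\right) + 344125 = -292903 + 344125 = 51222$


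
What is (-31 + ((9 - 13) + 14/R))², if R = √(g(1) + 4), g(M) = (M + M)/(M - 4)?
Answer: 6419/5 - 98*√30 ≈ 747.03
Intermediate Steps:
g(M) = 2*M/(-4 + M) (g(M) = (2*M)/(-4 + M) = 2*M/(-4 + M))
R = √30/3 (R = √(2*1/(-4 + 1) + 4) = √(2*1/(-3) + 4) = √(2*1*(-⅓) + 4) = √(-⅔ + 4) = √(10/3) = √30/3 ≈ 1.8257)
(-31 + ((9 - 13) + 14/R))² = (-31 + ((9 - 13) + 14/((√30/3))))² = (-31 + (-4 + 14*(√30/10)))² = (-31 + (-4 + 7*√30/5))² = (-35 + 7*√30/5)²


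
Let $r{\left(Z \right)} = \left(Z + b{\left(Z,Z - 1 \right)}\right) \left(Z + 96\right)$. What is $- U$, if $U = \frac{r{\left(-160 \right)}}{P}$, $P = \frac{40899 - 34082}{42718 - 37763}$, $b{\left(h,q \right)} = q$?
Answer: $- \frac{101795520}{6817} \approx -14933.0$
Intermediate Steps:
$r{\left(Z \right)} = \left(-1 + 2 Z\right) \left(96 + Z\right)$ ($r{\left(Z \right)} = \left(Z + \left(Z - 1\right)\right) \left(Z + 96\right) = \left(Z + \left(-1 + Z\right)\right) \left(96 + Z\right) = \left(-1 + 2 Z\right) \left(96 + Z\right)$)
$P = \frac{6817}{4955} \approx 1.3758$
$U = \frac{101795520}{6817}$ ($U = \frac{-96 + 2 \left(-160\right)^{2} + 191 \left(-160\right)}{\frac{6817}{4955}} = \left(-96 + 2 \cdot 25600 - 30560\right) \frac{4955}{6817} = \left(-96 + 51200 - 30560\right) \frac{4955}{6817} = 20544 \cdot \frac{4955}{6817} = \frac{101795520}{6817} \approx 14933.0$)
$- U = \left(-1\right) \frac{101795520}{6817} = - \frac{101795520}{6817}$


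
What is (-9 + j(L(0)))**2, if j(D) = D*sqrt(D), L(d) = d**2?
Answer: 81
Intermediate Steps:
j(D) = D**(3/2)
(-9 + j(L(0)))**2 = (-9 + (0**2)**(3/2))**2 = (-9 + 0**(3/2))**2 = (-9 + 0)**2 = (-9)**2 = 81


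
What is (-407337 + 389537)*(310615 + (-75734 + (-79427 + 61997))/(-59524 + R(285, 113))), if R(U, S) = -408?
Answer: -82840627480800/14983 ≈ -5.5290e+9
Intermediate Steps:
(-407337 + 389537)*(310615 + (-75734 + (-79427 + 61997))/(-59524 + R(285, 113))) = (-407337 + 389537)*(310615 + (-75734 + (-79427 + 61997))/(-59524 - 408)) = -17800*(310615 + (-75734 - 17430)/(-59932)) = -17800*(310615 - 93164*(-1/59932)) = -17800*(310615 + 23291/14983) = -17800*4653967836/14983 = -82840627480800/14983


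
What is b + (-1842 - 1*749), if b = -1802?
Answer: -4393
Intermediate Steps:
b + (-1842 - 1*749) = -1802 + (-1842 - 1*749) = -1802 + (-1842 - 749) = -1802 - 2591 = -4393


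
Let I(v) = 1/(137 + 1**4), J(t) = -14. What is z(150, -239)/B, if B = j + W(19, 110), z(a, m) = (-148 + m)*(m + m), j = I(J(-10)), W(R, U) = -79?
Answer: -25528068/10901 ≈ -2341.8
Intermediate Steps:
I(v) = 1/138 (I(v) = 1/(137 + 1) = 1/138)
j = 1/138 ≈ 0.0072464
z(a, m) = 2*m*(-148 + m) (z(a, m) = (-148 + m)*(2*m) = 2*m*(-148 + m))
B = -10901/138 (B = 1/138 - 79 = -10901/138 ≈ -78.993)
z(150, -239)/B = (2*(-239)*(-148 - 239))/(-10901/138) = (2*(-239)*(-387))*(-138/10901) = 184986*(-138/10901) = -25528068/10901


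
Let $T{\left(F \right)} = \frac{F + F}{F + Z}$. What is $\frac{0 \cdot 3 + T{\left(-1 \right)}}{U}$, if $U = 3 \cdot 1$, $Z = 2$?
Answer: $- \frac{2}{3} \approx -0.66667$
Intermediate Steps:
$T{\left(F \right)} = \frac{2 F}{2 + F}$ ($T{\left(F \right)} = \frac{F + F}{F + 2} = \frac{2 F}{2 + F}$)
$U = 3$
$\frac{0 \cdot 3 + T{\left(-1 \right)}}{U} = \frac{0 \cdot 3 + 2 \left(-1\right) \frac{1}{2 - 1}}{3} = \left(0 + 2 \left(-1\right) 1^{-1}\right) \frac{1}{3} = \left(0 + 2 \left(-1\right) 1\right) \frac{1}{3} = \left(0 - 2\right) \frac{1}{3} = \left(-2\right) \frac{1}{3} = - \frac{2}{3}$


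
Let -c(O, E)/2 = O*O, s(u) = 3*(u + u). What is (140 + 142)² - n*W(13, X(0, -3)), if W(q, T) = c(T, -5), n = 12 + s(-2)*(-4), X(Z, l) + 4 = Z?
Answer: 81444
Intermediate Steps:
s(u) = 6*u (s(u) = 3*(2*u) = 6*u)
X(Z, l) = -4 + Z
c(O, E) = -2*O² (c(O, E) = -2*O*O = -2*O²)
n = 60 (n = 12 + (6*(-2))*(-4) = 12 - 12*(-4) = 12 + 48 = 60)
W(q, T) = -2*T²
(140 + 142)² - n*W(13, X(0, -3)) = (140 + 142)² - 60*(-2*(-4 + 0)²) = 282² - 60*(-2*(-4)²) = 79524 - 60*(-2*16) = 79524 - 60*(-32) = 79524 - 1*(-1920) = 79524 + 1920 = 81444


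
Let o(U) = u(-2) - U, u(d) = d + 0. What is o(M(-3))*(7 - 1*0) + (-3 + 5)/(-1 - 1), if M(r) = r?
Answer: 6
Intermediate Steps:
u(d) = d
o(U) = -2 - U
o(M(-3))*(7 - 1*0) + (-3 + 5)/(-1 - 1) = (-2 - 1*(-3))*(7 - 1*0) + (-3 + 5)/(-1 - 1) = (-2 + 3)*(7 + 0) + 2/(-2) = 1*7 + 2*(-1/2) = 7 - 1 = 6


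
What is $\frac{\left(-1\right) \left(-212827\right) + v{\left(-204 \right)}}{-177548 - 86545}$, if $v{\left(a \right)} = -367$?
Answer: $- \frac{70820}{88031} \approx -0.80449$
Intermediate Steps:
$\frac{\left(-1\right) \left(-212827\right) + v{\left(-204 \right)}}{-177548 - 86545} = \frac{\left(-1\right) \left(-212827\right) - 367}{-177548 - 86545} = \frac{212827 - 367}{-264093} = 212460 \left(- \frac{1}{264093}\right) = - \frac{70820}{88031}$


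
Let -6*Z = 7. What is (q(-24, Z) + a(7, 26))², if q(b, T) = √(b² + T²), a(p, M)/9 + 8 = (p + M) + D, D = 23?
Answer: (2592 + √20785)²/36 ≈ 2.0796e+5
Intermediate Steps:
Z = -7/6 (Z = -⅙*7 = -7/6 ≈ -1.1667)
a(p, M) = 135 + 9*M + 9*p (a(p, M) = -72 + 9*((p + M) + 23) = -72 + 9*((M + p) + 23) = -72 + 9*(23 + M + p) = -72 + (207 + 9*M + 9*p) = 135 + 9*M + 9*p)
q(b, T) = √(T² + b²)
(q(-24, Z) + a(7, 26))² = (√((-7/6)² + (-24)²) + (135 + 9*26 + 9*7))² = (√(49/36 + 576) + (135 + 234 + 63))² = (√(20785/36) + 432)² = (√20785/6 + 432)² = (432 + √20785/6)²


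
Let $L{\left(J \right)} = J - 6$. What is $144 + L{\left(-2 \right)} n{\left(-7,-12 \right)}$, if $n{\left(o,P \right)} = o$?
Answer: $200$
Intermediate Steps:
$L{\left(J \right)} = -6 + J$
$144 + L{\left(-2 \right)} n{\left(-7,-12 \right)} = 144 + \left(-6 - 2\right) \left(-7\right) = 144 - -56 = 144 + 56 = 200$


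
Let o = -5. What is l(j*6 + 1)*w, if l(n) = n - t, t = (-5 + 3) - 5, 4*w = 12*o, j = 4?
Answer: -480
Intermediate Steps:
w = -15 (w = (12*(-5))/4 = (¼)*(-60) = -15)
t = -7 (t = -2 - 5 = -7)
l(n) = 7 + n (l(n) = n - 1*(-7) = n + 7 = 7 + n)
l(j*6 + 1)*w = (7 + (4*6 + 1))*(-15) = (7 + (24 + 1))*(-15) = (7 + 25)*(-15) = 32*(-15) = -480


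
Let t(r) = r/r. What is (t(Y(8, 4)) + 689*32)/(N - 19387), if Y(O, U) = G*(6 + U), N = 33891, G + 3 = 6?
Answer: 22049/14504 ≈ 1.5202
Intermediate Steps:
G = 3 (G = -3 + 6 = 3)
Y(O, U) = 18 + 3*U (Y(O, U) = 3*(6 + U) = 18 + 3*U)
t(r) = 1
(t(Y(8, 4)) + 689*32)/(N - 19387) = (1 + 689*32)/(33891 - 19387) = (1 + 22048)/14504 = 22049*(1/14504) = 22049/14504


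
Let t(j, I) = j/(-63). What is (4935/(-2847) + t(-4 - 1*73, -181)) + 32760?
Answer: 279798794/8541 ≈ 32760.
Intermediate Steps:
t(j, I) = -j/63 (t(j, I) = j*(-1/63) = -j/63)
(4935/(-2847) + t(-4 - 1*73, -181)) + 32760 = (4935/(-2847) - (-4 - 1*73)/63) + 32760 = (4935*(-1/2847) - (-4 - 73)/63) + 32760 = (-1645/949 - 1/63*(-77)) + 32760 = (-1645/949 + 11/9) + 32760 = -4366/8541 + 32760 = 279798794/8541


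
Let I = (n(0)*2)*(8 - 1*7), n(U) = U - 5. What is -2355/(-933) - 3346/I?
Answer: 524228/1555 ≈ 337.12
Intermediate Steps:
n(U) = -5 + U
I = -10 (I = ((-5 + 0)*2)*(8 - 1*7) = (-5*2)*(8 - 7) = -10*1 = -10)
-2355/(-933) - 3346/I = -2355/(-933) - 3346/(-10) = -2355*(-1/933) - 3346*(-⅒) = 785/311 + 1673/5 = 524228/1555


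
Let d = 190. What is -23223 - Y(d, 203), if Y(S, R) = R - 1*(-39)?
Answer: -23465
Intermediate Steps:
Y(S, R) = 39 + R (Y(S, R) = R + 39 = 39 + R)
-23223 - Y(d, 203) = -23223 - (39 + 203) = -23223 - 1*242 = -23223 - 242 = -23465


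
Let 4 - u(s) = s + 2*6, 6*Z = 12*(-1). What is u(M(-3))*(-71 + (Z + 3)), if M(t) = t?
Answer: 350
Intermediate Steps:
Z = -2 (Z = (12*(-1))/6 = (⅙)*(-12) = -2)
u(s) = -8 - s (u(s) = 4 - (s + 2*6) = 4 - (s + 12) = 4 - (12 + s) = 4 + (-12 - s) = -8 - s)
u(M(-3))*(-71 + (Z + 3)) = (-8 - 1*(-3))*(-71 + (-2 + 3)) = (-8 + 3)*(-71 + 1) = -5*(-70) = 350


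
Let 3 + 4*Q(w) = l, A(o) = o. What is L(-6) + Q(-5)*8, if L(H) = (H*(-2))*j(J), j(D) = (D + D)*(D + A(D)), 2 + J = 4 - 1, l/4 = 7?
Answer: 98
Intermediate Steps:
l = 28 (l = 4*7 = 28)
Q(w) = 25/4 (Q(w) = -¾ + (¼)*28 = -¾ + 7 = 25/4)
J = 1 (J = -2 + (4 - 1) = -2 + 3 = 1)
j(D) = 4*D² (j(D) = (D + D)*(D + D) = (2*D)*(2*D) = 4*D²)
L(H) = -8*H (L(H) = (H*(-2))*(4*1²) = (-2*H)*(4*1) = -2*H*4 = -8*H)
L(-6) + Q(-5)*8 = -8*(-6) + (25/4)*8 = 48 + 50 = 98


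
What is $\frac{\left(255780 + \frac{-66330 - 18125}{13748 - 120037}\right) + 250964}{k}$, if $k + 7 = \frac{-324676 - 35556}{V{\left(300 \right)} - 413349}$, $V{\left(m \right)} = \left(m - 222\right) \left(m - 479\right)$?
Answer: $- \frac{23015567614730481}{279640513105} \approx -82304.0$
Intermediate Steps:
$V{\left(m \right)} = \left(-479 + m\right) \left(-222 + m\right)$ ($V{\left(m \right)} = \left(-222 + m\right) \left(-479 + m\right) = \left(-479 + m\right) \left(-222 + m\right)$)
$k = - \frac{2630945}{427311}$ ($k = -7 + \frac{-324676 - 35556}{\left(106338 + 300^{2} - 210300\right) - 413349} = -7 - \frac{360232}{\left(106338 + 90000 - 210300\right) - 413349} = -7 - \frac{360232}{-13962 - 413349} = -7 - \frac{360232}{-427311} = -7 - - \frac{360232}{427311} = -7 + \frac{360232}{427311} = - \frac{2630945}{427311} \approx -6.157$)
$\frac{\left(255780 + \frac{-66330 - 18125}{13748 - 120037}\right) + 250964}{k} = \frac{\left(255780 + \frac{-66330 - 18125}{13748 - 120037}\right) + 250964}{- \frac{2630945}{427311}} = \left(\left(255780 - \frac{84455}{-106289}\right) + 250964\right) \left(- \frac{427311}{2630945}\right) = \left(\left(255780 - - \frac{84455}{106289}\right) + 250964\right) \left(- \frac{427311}{2630945}\right) = \left(\left(255780 + \frac{84455}{106289}\right) + 250964\right) \left(- \frac{427311}{2630945}\right) = \left(\frac{27186684875}{106289} + 250964\right) \left(- \frac{427311}{2630945}\right) = \frac{53861397471}{106289} \left(- \frac{427311}{2630945}\right) = - \frac{23015567614730481}{279640513105}$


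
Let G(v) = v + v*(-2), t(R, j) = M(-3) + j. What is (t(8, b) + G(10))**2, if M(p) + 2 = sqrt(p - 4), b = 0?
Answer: (12 - I*sqrt(7))**2 ≈ 137.0 - 63.498*I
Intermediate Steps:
M(p) = -2 + sqrt(-4 + p) (M(p) = -2 + sqrt(p - 4) = -2 + sqrt(-4 + p))
t(R, j) = -2 + j + I*sqrt(7) (t(R, j) = (-2 + sqrt(-4 - 3)) + j = (-2 + sqrt(-7)) + j = (-2 + I*sqrt(7)) + j = -2 + j + I*sqrt(7))
G(v) = -v (G(v) = v - 2*v = -v)
(t(8, b) + G(10))**2 = ((-2 + 0 + I*sqrt(7)) - 1*10)**2 = ((-2 + I*sqrt(7)) - 10)**2 = (-12 + I*sqrt(7))**2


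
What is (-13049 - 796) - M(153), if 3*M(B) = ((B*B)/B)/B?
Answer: -41536/3 ≈ -13845.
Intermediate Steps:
M(B) = 1/3 (M(B) = (((B*B)/B)/B)/3 = ((B**2/B)/B)/3 = (B/B)/3 = (1/3)*1 = 1/3)
(-13049 - 796) - M(153) = (-13049 - 796) - 1*1/3 = -13845 - 1/3 = -41536/3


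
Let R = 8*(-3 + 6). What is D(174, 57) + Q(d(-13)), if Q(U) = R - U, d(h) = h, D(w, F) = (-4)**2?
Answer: 53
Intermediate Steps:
D(w, F) = 16
R = 24 (R = 8*3 = 24)
Q(U) = 24 - U
D(174, 57) + Q(d(-13)) = 16 + (24 - 1*(-13)) = 16 + (24 + 13) = 16 + 37 = 53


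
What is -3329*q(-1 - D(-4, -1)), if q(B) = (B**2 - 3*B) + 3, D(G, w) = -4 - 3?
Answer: -69909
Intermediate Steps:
D(G, w) = -7
q(B) = 3 + B**2 - 3*B
-3329*q(-1 - D(-4, -1)) = -3329*(3 + (-1 - 1*(-7))**2 - 3*(-1 - 1*(-7))) = -3329*(3 + (-1 + 7)**2 - 3*(-1 + 7)) = -3329*(3 + 6**2 - 3*6) = -3329*(3 + 36 - 18) = -3329*21 = -69909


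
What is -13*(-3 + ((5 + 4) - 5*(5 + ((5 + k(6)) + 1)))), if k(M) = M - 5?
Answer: 702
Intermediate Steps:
k(M) = -5 + M
-13*(-3 + ((5 + 4) - 5*(5 + ((5 + k(6)) + 1)))) = -13*(-3 + ((5 + 4) - 5*(5 + ((5 + (-5 + 6)) + 1)))) = -13*(-3 + (9 - 5*(5 + ((5 + 1) + 1)))) = -13*(-3 + (9 - 5*(5 + (6 + 1)))) = -13*(-3 + (9 - 5*(5 + 7))) = -13*(-3 + (9 - 5*12)) = -13*(-3 + (9 - 60)) = -13*(-3 - 51) = -13*(-54) = 702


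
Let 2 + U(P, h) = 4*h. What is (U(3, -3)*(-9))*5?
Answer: 630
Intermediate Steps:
U(P, h) = -2 + 4*h
(U(3, -3)*(-9))*5 = ((-2 + 4*(-3))*(-9))*5 = ((-2 - 12)*(-9))*5 = -14*(-9)*5 = 126*5 = 630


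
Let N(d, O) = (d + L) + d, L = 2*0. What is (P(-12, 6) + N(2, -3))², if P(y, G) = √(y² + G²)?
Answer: 196 + 48*√5 ≈ 303.33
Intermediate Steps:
L = 0
N(d, O) = 2*d (N(d, O) = (d + 0) + d = d + d = 2*d)
P(y, G) = √(G² + y²)
(P(-12, 6) + N(2, -3))² = (√(6² + (-12)²) + 2*2)² = (√(36 + 144) + 4)² = (√180 + 4)² = (6*√5 + 4)² = (4 + 6*√5)²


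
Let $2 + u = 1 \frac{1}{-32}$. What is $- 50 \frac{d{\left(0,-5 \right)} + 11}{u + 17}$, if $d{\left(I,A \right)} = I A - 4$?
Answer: $- \frac{11200}{479} \approx -23.382$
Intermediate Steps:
$u = - \frac{65}{32}$ ($u = -2 + 1 \frac{1}{-32} = -2 + 1 \left(- \frac{1}{32}\right) = -2 - \frac{1}{32} = - \frac{65}{32} \approx -2.0313$)
$d{\left(I,A \right)} = -4 + A I$ ($d{\left(I,A \right)} = A I - 4 = -4 + A I$)
$- 50 \frac{d{\left(0,-5 \right)} + 11}{u + 17} = - 50 \frac{\left(-4 - 0\right) + 11}{- \frac{65}{32} + 17} = - 50 \frac{\left(-4 + 0\right) + 11}{\frac{479}{32}} = - 50 \left(-4 + 11\right) \frac{32}{479} = - 50 \cdot 7 \cdot \frac{32}{479} = \left(-50\right) \frac{224}{479} = - \frac{11200}{479}$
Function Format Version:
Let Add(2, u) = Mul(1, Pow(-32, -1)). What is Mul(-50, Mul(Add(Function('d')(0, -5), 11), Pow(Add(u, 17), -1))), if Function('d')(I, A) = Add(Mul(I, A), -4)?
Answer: Rational(-11200, 479) ≈ -23.382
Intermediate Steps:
u = Rational(-65, 32) (u = Add(-2, Mul(1, Pow(-32, -1))) = Add(-2, Mul(1, Rational(-1, 32))) = Add(-2, Rational(-1, 32)) = Rational(-65, 32) ≈ -2.0313)
Function('d')(I, A) = Add(-4, Mul(A, I)) (Function('d')(I, A) = Add(Mul(A, I), -4) = Add(-4, Mul(A, I)))
Mul(-50, Mul(Add(Function('d')(0, -5), 11), Pow(Add(u, 17), -1))) = Mul(-50, Mul(Add(Add(-4, Mul(-5, 0)), 11), Pow(Add(Rational(-65, 32), 17), -1))) = Mul(-50, Mul(Add(Add(-4, 0), 11), Pow(Rational(479, 32), -1))) = Mul(-50, Mul(Add(-4, 11), Rational(32, 479))) = Mul(-50, Mul(7, Rational(32, 479))) = Mul(-50, Rational(224, 479)) = Rational(-11200, 479)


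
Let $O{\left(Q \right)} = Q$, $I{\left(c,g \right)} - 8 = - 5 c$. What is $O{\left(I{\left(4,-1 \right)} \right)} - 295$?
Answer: $-307$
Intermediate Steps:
$I{\left(c,g \right)} = 8 - 5 c$
$O{\left(I{\left(4,-1 \right)} \right)} - 295 = \left(8 - 20\right) - 295 = -12 - 295 = -307$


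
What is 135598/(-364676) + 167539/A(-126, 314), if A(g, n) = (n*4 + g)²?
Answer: -28011908459/116413696100 ≈ -0.24062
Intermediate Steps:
A(g, n) = (g + 4*n)² (A(g, n) = (4*n + g)² = (g + 4*n)²)
135598/(-364676) + 167539/A(-126, 314) = 135598/(-364676) + 167539/((-126 + 4*314)²) = 135598*(-1/364676) + 167539/((-126 + 1256)²) = -67799/182338 + 167539/(1130²) = -67799/182338 + 167539/1276900 = -28011908459/116413696100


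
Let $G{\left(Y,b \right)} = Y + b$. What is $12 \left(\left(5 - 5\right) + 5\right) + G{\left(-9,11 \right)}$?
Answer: $62$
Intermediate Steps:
$12 \left(\left(5 - 5\right) + 5\right) + G{\left(-9,11 \right)} = 12 \left(\left(5 - 5\right) + 5\right) + \left(-9 + 11\right) = 12 \left(0 + 5\right) + 2 = 12 \cdot 5 + 2 = 60 + 2 = 62$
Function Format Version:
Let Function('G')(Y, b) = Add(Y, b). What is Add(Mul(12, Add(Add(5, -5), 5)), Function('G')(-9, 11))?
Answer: 62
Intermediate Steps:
Add(Mul(12, Add(Add(5, -5), 5)), Function('G')(-9, 11)) = Add(Mul(12, Add(Add(5, -5), 5)), Add(-9, 11)) = Add(Mul(12, Add(0, 5)), 2) = Add(Mul(12, 5), 2) = Add(60, 2) = 62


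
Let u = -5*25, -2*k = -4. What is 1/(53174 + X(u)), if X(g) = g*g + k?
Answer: 1/68801 ≈ 1.4535e-5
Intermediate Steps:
k = 2 (k = -1/2*(-4) = 2)
u = -125
X(g) = 2 + g**2 (X(g) = g*g + 2 = g**2 + 2 = 2 + g**2)
1/(53174 + X(u)) = 1/(53174 + (2 + (-125)**2)) = 1/(53174 + (2 + 15625)) = 1/(53174 + 15627) = 1/68801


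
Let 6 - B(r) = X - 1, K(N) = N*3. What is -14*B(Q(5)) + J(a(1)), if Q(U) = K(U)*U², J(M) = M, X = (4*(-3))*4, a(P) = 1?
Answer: -769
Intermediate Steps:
K(N) = 3*N
X = -48 (X = -12*4 = -48)
Q(U) = 3*U³ (Q(U) = (3*U)*U² = 3*U³)
B(r) = 55 (B(r) = 6 - (-48 - 1) = 6 - 1*(-49) = 6 + 49 = 55)
-14*B(Q(5)) + J(a(1)) = -14*55 + 1 = -770 + 1 = -769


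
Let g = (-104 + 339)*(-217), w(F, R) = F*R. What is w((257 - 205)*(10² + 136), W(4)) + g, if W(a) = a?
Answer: -1907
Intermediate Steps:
g = -50995 (g = 235*(-217) = -50995)
w((257 - 205)*(10² + 136), W(4)) + g = ((257 - 205)*(10² + 136))*4 - 50995 = (52*(100 + 136))*4 - 50995 = (52*236)*4 - 50995 = 12272*4 - 50995 = 49088 - 50995 = -1907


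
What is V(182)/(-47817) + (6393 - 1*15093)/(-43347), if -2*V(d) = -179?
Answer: 274752229/1381815666 ≈ 0.19883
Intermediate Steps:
V(d) = 179/2 (V(d) = -½*(-179) = 179/2)
V(182)/(-47817) + (6393 - 1*15093)/(-43347) = (179/2)/(-47817) + (6393 - 1*15093)/(-43347) = (179/2)*(-1/47817) + (6393 - 15093)*(-1/43347) = -179/95634 - 8700*(-1/43347) = -179/95634 + 2900/14449 = 274752229/1381815666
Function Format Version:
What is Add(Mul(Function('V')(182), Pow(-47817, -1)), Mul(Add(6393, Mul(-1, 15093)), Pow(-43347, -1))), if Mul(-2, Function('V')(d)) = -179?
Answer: Rational(274752229, 1381815666) ≈ 0.19883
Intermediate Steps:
Function('V')(d) = Rational(179, 2) (Function('V')(d) = Mul(Rational(-1, 2), -179) = Rational(179, 2))
Add(Mul(Function('V')(182), Pow(-47817, -1)), Mul(Add(6393, Mul(-1, 15093)), Pow(-43347, -1))) = Add(Mul(Rational(179, 2), Pow(-47817, -1)), Mul(Add(6393, Mul(-1, 15093)), Pow(-43347, -1))) = Add(Mul(Rational(179, 2), Rational(-1, 47817)), Mul(Add(6393, -15093), Rational(-1, 43347))) = Add(Rational(-179, 95634), Mul(-8700, Rational(-1, 43347))) = Add(Rational(-179, 95634), Rational(2900, 14449)) = Rational(274752229, 1381815666)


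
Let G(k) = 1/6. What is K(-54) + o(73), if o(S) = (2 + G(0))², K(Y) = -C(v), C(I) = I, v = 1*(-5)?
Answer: 349/36 ≈ 9.6944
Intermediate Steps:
v = -5
G(k) = ⅙
K(Y) = 5 (K(Y) = -1*(-5) = 5)
o(S) = 169/36 (o(S) = (2 + ⅙)² = (13/6)² = 169/36)
K(-54) + o(73) = 5 + 169/36 = 349/36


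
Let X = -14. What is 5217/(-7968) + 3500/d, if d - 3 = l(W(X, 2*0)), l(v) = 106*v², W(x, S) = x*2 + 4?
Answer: -96885601/162172704 ≈ -0.59742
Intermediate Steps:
W(x, S) = 4 + 2*x (W(x, S) = 2*x + 4 = 4 + 2*x)
d = 61059 (d = 3 + 106*(4 + 2*(-14))² = 3 + 106*(4 - 28)² = 3 + 106*(-24)² = 3 + 106*576 = 3 + 61056 = 61059)
5217/(-7968) + 3500/d = 5217/(-7968) + 3500/61059 = 5217*(-1/7968) + 3500*(1/61059) = -1739/2656 + 3500/61059 = -96885601/162172704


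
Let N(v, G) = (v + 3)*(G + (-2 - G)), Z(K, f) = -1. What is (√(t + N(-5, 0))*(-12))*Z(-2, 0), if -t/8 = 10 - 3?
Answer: 24*I*√13 ≈ 86.533*I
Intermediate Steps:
N(v, G) = -6 - 2*v (N(v, G) = (3 + v)*(-2) = -6 - 2*v)
t = -56 (t = -8*(10 - 3) = -8*7 = -56)
(√(t + N(-5, 0))*(-12))*Z(-2, 0) = (√(-56 + (-6 - 2*(-5)))*(-12))*(-1) = (√(-56 + (-6 + 10))*(-12))*(-1) = (√(-56 + 4)*(-12))*(-1) = (√(-52)*(-12))*(-1) = ((2*I*√13)*(-12))*(-1) = -24*I*√13*(-1) = 24*I*√13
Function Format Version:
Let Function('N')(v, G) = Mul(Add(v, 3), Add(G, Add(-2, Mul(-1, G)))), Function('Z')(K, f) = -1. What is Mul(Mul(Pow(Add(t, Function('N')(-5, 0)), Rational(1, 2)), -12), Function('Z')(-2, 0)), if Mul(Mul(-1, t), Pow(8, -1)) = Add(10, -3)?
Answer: Mul(24, I, Pow(13, Rational(1, 2))) ≈ Mul(86.533, I)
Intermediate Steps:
Function('N')(v, G) = Add(-6, Mul(-2, v)) (Function('N')(v, G) = Mul(Add(3, v), -2) = Add(-6, Mul(-2, v)))
t = -56 (t = Mul(-8, Add(10, -3)) = Mul(-8, 7) = -56)
Mul(Mul(Pow(Add(t, Function('N')(-5, 0)), Rational(1, 2)), -12), Function('Z')(-2, 0)) = Mul(Mul(Pow(Add(-56, Add(-6, Mul(-2, -5))), Rational(1, 2)), -12), -1) = Mul(Mul(Pow(Add(-56, Add(-6, 10)), Rational(1, 2)), -12), -1) = Mul(Mul(Pow(Add(-56, 4), Rational(1, 2)), -12), -1) = Mul(Mul(Pow(-52, Rational(1, 2)), -12), -1) = Mul(Mul(Mul(2, I, Pow(13, Rational(1, 2))), -12), -1) = Mul(Mul(-24, I, Pow(13, Rational(1, 2))), -1) = Mul(24, I, Pow(13, Rational(1, 2)))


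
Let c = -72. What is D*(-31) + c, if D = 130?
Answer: -4102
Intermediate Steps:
D*(-31) + c = 130*(-31) - 72 = -4030 - 72 = -4102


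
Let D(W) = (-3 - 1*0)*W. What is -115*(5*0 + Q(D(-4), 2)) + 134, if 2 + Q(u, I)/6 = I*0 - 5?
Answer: 4964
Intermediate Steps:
D(W) = -3*W (D(W) = (-3 + 0)*W = -3*W)
Q(u, I) = -42 (Q(u, I) = -12 + 6*(I*0 - 5) = -12 + 6*(0 - 5) = -12 + 6*(-5) = -12 - 30 = -42)
-115*(5*0 + Q(D(-4), 2)) + 134 = -115*(5*0 - 42) + 134 = -115*(0 - 42) + 134 = -115*(-42) + 134 = 4830 + 134 = 4964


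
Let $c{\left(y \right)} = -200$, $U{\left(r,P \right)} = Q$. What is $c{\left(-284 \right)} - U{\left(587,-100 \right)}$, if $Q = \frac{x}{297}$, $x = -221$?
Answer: $- \frac{59179}{297} \approx -199.26$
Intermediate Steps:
$Q = - \frac{221}{297} \approx -0.74411$
$U{\left(r,P \right)} = - \frac{221}{297}$
$c{\left(-284 \right)} - U{\left(587,-100 \right)} = -200 - - \frac{221}{297} = -200 + \frac{221}{297} = - \frac{59179}{297}$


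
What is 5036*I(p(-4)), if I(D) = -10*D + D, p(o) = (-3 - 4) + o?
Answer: 498564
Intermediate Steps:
p(o) = -7 + o
I(D) = -9*D
5036*I(p(-4)) = 5036*(-9*(-7 - 4)) = 5036*(-9*(-11)) = 5036*99 = 498564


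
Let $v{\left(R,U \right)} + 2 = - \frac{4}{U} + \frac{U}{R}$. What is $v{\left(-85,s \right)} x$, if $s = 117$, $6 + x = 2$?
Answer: $\frac{135676}{9945} \approx 13.643$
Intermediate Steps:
$x = -4$ ($x = -6 + 2 = -4$)
$v{\left(R,U \right)} = -2 - \frac{4}{U} + \frac{U}{R}$ ($v{\left(R,U \right)} = -2 - \left(\frac{4}{U} - \frac{U}{R}\right) = -2 - \frac{4}{U} + \frac{U}{R}$)
$v{\left(-85,s \right)} x = \left(-2 - \frac{4}{117} + \frac{117}{-85}\right) \left(-4\right) = \left(-2 - \frac{4}{117} + 117 \left(- \frac{1}{85}\right)\right) \left(-4\right) = \left(-2 - \frac{4}{117} - \frac{117}{85}\right) \left(-4\right) = \left(- \frac{33919}{9945}\right) \left(-4\right) = \frac{135676}{9945}$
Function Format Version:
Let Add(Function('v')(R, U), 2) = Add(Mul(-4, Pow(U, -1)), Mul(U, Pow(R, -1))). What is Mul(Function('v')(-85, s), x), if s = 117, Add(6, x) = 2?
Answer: Rational(135676, 9945) ≈ 13.643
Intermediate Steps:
x = -4 (x = Add(-6, 2) = -4)
Function('v')(R, U) = Add(-2, Mul(-4, Pow(U, -1)), Mul(U, Pow(R, -1))) (Function('v')(R, U) = Add(-2, Add(Mul(-4, Pow(U, -1)), Mul(U, Pow(R, -1)))) = Add(-2, Mul(-4, Pow(U, -1)), Mul(U, Pow(R, -1))))
Mul(Function('v')(-85, s), x) = Mul(Add(-2, Mul(-4, Pow(117, -1)), Mul(117, Pow(-85, -1))), -4) = Mul(Add(-2, Mul(-4, Rational(1, 117)), Mul(117, Rational(-1, 85))), -4) = Mul(Add(-2, Rational(-4, 117), Rational(-117, 85)), -4) = Mul(Rational(-33919, 9945), -4) = Rational(135676, 9945)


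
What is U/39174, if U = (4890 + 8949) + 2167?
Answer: 8003/19587 ≈ 0.40859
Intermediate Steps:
U = 16006 (U = 13839 + 2167 = 16006)
U/39174 = 16006/39174 = 16006*(1/39174) = 8003/19587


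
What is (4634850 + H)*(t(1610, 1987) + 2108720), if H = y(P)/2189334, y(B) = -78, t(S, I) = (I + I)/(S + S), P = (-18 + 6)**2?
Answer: 5741713284350143283119/587471290 ≈ 9.7736e+12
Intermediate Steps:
P = 144 (P = (-12)**2 = 144)
t(S, I) = I/S (t(S, I) = (2*I)/((2*S)) = (2*I)*(1/(2*S)) = I/S)
H = -13/364889 (H = -78/2189334 = -78*1/2189334 = -13/364889 ≈ -3.5627e-5)
(4634850 + H)*(t(1610, 1987) + 2108720) = (4634850 - 13/364889)*(1987/1610 + 2108720) = 1691205781637*(1987*(1/1610) + 2108720)/364889 = 1691205781637*(1987/1610 + 2108720)/364889 = (1691205781637/364889)*(3395041187/1610) = 5741713284350143283119/587471290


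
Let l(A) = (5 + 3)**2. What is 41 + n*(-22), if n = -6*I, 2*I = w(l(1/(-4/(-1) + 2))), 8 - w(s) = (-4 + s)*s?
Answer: -252871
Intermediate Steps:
l(A) = 64 (l(A) = 8**2 = 64)
w(s) = 8 - s*(-4 + s) (w(s) = 8 - (-4 + s)*s = 8 - s*(-4 + s))
I = -1916 (I = (8 - 1*64**2 + 4*64)/2 = (8 - 1*4096 + 256)/2 = (8 - 4096 + 256)/2 = (1/2)*(-3832) = -1916)
n = 11496 (n = -6*(-1916) = 11496)
41 + n*(-22) = 41 + 11496*(-22) = 41 - 252912 = -252871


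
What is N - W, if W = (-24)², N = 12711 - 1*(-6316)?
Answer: 18451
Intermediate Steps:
N = 19027 (N = 12711 + 6316 = 19027)
W = 576
N - W = 19027 - 1*576 = 19027 - 576 = 18451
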